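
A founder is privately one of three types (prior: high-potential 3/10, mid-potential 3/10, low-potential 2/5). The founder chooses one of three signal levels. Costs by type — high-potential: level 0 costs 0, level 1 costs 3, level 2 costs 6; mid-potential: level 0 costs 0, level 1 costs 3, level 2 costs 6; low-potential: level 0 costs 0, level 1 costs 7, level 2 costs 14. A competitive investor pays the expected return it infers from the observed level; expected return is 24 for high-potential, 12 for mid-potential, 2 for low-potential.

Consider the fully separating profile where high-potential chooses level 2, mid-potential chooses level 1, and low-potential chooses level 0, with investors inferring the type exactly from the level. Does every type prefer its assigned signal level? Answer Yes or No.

Separating valuations: level 2 → 24, level 1 → 12, level 0 → 2.
high-potential (assigned level 2): level 0: 2 − 0 = 2; level 1: 12 − 3 = 9; level 2: 24 − 6 = 18. high-potential stays.
mid-potential (assigned level 1): level 0: 2 − 0 = 2; level 1: 12 − 3 = 9; level 2: 24 − 6 = 18. mid-potential prefers level 2.
low-potential (assigned level 0): level 0: 2 − 0 = 2; level 1: 12 − 7 = 5; level 2: 24 − 14 = 10. low-potential prefers level 2.
At least one type deviates; the separating profile fails.

No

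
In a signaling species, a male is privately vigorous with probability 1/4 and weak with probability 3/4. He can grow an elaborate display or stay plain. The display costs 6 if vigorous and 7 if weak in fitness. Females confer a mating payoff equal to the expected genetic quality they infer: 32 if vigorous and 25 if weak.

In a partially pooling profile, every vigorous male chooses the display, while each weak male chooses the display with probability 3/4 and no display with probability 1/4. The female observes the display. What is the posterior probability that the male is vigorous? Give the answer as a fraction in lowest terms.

P(the display) = (1/4)·1 + (3/4)·(3/4) = 13/16.
By Bayes' rule, P(vigorous | the display) = (1/4) / (13/16) = 4/13.

4/13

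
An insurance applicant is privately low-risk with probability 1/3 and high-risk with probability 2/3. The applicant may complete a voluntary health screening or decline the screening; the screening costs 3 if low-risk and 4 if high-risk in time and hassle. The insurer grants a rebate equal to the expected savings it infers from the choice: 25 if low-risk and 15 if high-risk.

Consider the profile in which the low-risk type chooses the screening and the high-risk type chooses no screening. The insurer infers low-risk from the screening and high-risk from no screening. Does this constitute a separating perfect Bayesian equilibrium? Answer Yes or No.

No

Under these beliefs, the screening earns rebate 25 and no screening earns rebate 15.
low-risk: the screening nets 25 − 3 = 22; no screening nets 15. low-risk prefers the screening.
high-risk: the screening nets 25 − 4 = 21; no screening nets 15. high-risk would deviate to the screening.
high-risk has a profitable deviation, so the profile is not an equilibrium.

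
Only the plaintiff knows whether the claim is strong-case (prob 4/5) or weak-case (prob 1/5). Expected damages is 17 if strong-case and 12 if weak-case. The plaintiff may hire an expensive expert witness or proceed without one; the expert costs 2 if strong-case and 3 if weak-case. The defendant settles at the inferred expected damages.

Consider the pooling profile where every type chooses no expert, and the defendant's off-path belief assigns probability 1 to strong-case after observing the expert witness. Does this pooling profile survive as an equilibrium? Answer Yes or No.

On path, the defendant holds the prior and pays 4/5·17 + 1/5·12 = 16. Off path (the expert witness), believing strong-case, it pays 17.
strong-case: no expert nets 16; the expert witness nets 17 − 2 = 15. strong-case stays.
weak-case: no expert nets 16; the expert witness nets 17 − 3 = 14. weak-case stays.
No type deviates, so pooling is sustained.

Yes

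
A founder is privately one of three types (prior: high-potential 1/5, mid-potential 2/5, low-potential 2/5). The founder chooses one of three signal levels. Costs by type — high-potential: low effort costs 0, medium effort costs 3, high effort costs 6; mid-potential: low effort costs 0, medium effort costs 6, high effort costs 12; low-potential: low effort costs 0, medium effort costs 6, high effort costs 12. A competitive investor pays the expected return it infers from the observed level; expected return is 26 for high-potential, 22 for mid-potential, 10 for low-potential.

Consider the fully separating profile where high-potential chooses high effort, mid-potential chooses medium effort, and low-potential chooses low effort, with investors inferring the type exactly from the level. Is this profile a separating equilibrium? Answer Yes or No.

Separating valuations: high effort → 26, medium effort → 22, low effort → 10.
high-potential (assigned high effort): low effort: 10 − 0 = 10; medium effort: 22 − 3 = 19; high effort: 26 − 6 = 20. high-potential stays.
mid-potential (assigned medium effort): low effort: 10 − 0 = 10; medium effort: 22 − 6 = 16; high effort: 26 − 12 = 14. mid-potential stays.
low-potential (assigned low effort): low effort: 10 − 0 = 10; medium effort: 22 − 6 = 16; high effort: 26 − 12 = 14. low-potential prefers medium effort.
At least one type deviates; the separating profile fails.

No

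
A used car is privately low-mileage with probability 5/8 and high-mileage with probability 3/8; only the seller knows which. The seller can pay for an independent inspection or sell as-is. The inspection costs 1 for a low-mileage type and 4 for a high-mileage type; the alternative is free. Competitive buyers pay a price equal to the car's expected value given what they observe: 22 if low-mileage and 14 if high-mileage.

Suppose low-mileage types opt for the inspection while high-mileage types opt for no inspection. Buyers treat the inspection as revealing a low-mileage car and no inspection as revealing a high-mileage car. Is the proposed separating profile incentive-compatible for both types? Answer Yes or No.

Under these beliefs, the inspection earns price 22 and no inspection earns price 14.
low-mileage: the inspection nets 22 − 1 = 21; no inspection nets 14. low-mileage prefers the inspection.
high-mileage: the inspection nets 22 − 4 = 18; no inspection nets 14. high-mileage would deviate to the inspection.
high-mileage has a profitable deviation, so the profile is not an equilibrium.

No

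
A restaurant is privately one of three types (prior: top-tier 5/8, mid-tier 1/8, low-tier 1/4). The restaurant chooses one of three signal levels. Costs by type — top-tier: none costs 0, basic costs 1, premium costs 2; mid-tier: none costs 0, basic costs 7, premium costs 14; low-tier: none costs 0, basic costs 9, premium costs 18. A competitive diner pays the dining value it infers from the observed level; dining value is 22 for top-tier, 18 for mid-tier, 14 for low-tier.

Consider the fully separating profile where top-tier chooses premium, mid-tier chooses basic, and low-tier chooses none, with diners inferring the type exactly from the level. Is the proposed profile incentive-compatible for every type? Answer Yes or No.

No

Separating price premiums: premium → 22, basic → 18, none → 14.
top-tier (assigned premium): none: 14 − 0 = 14; basic: 18 − 1 = 17; premium: 22 − 2 = 20. top-tier stays.
mid-tier (assigned basic): none: 14 − 0 = 14; basic: 18 − 7 = 11; premium: 22 − 14 = 8. mid-tier prefers none.
low-tier (assigned none): none: 14 − 0 = 14; basic: 18 − 9 = 9; premium: 22 − 18 = 4. low-tier stays.
At least one type deviates; the separating profile fails.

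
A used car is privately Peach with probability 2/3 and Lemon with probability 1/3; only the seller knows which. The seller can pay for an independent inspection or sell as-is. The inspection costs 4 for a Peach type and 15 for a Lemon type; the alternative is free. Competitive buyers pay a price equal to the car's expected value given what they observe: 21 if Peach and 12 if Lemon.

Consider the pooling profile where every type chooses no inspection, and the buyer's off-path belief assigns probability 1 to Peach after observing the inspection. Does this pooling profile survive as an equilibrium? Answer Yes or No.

Yes

On path, the buyer holds the prior and pays 2/3·21 + 1/3·12 = 18. Off path (the inspection), believing Peach, it pays 21.
Peach: no inspection nets 18; the inspection nets 21 − 4 = 17. Peach stays.
Lemon: no inspection nets 18; the inspection nets 21 − 15 = 6. Lemon stays.
No type deviates, so pooling is sustained.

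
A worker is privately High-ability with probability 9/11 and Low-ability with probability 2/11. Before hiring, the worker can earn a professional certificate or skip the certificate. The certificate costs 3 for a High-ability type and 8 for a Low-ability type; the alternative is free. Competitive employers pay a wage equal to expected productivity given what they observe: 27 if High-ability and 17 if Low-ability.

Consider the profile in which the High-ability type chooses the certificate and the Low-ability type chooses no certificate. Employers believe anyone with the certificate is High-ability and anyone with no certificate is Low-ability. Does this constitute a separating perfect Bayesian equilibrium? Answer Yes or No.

Under these beliefs, the certificate earns wage 27 and no certificate earns wage 17.
High-ability: the certificate nets 27 − 3 = 24; no certificate nets 17. High-ability prefers the certificate.
Low-ability: the certificate nets 27 − 8 = 19; no certificate nets 17. Low-ability would deviate to the certificate.
Low-ability has a profitable deviation, so the profile is not an equilibrium.

No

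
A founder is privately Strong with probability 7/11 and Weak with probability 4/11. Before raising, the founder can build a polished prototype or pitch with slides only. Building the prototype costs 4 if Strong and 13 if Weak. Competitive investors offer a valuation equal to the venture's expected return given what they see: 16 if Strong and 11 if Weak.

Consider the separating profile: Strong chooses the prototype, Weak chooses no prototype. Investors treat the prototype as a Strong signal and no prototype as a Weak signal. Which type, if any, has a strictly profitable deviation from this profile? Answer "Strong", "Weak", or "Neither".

The prototype pays 16; no prototype pays 11.
Strong: assigned the prototype, nets 16 − 4 = 12; deviating to no prototype nets 11.
Weak: assigned no prototype, nets 11; deviating to the prototype nets 16 − 13 = 3.
Both types strictly prefer their assigned action; no profitable deviation.

Neither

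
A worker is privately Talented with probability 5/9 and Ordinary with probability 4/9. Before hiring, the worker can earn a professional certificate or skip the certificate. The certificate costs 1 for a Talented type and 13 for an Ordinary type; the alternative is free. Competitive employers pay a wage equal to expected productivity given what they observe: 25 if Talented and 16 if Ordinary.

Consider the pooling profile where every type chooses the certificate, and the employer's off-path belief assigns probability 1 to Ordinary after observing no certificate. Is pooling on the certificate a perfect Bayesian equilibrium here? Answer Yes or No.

No

On path, the employer holds the prior and pays 5/9·25 + 4/9·16 = 21. Off path (no certificate), believing Ordinary, it pays 16.
Talented: the certificate nets 21 − 1 = 20; no certificate nets 16. Talented stays.
Ordinary: the certificate nets 21 − 13 = 8; no certificate nets 16. Ordinary would deviate.
A type deviates, so pooling fails.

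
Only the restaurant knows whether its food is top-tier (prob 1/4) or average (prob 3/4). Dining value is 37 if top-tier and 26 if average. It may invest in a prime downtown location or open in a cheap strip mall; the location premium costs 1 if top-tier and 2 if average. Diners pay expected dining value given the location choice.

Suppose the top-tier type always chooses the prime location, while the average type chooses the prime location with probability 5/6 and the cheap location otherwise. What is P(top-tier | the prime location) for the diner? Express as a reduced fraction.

2/7

P(the prime location) = (1/4)·1 + (3/4)·(5/6) = 7/8.
By Bayes' rule, P(top-tier | the prime location) = (1/4) / (7/8) = 2/7.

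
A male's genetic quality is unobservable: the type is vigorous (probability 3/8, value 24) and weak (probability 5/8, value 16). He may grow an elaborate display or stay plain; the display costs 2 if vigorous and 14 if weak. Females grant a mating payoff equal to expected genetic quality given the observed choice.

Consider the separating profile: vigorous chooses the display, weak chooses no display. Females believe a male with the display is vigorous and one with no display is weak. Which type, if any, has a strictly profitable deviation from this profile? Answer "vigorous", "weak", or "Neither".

Neither

The display pays 24; no display pays 16.
vigorous: assigned the display, nets 24 − 2 = 22; deviating to no display nets 16.
weak: assigned no display, nets 16; deviating to the display nets 24 − 14 = 10.
Both types strictly prefer their assigned action; no profitable deviation.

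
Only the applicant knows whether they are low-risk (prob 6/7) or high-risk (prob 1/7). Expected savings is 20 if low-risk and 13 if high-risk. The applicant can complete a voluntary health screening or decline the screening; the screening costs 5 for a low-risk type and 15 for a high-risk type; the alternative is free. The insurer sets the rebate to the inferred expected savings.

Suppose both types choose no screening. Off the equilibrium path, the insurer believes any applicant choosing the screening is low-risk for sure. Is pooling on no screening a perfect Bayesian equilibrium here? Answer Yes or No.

Yes

On path, the insurer holds the prior and pays 6/7·20 + 1/7·13 = 19. Off path (the screening), believing low-risk, it pays 20.
low-risk: no screening nets 19; the screening nets 20 − 5 = 15. low-risk stays.
high-risk: no screening nets 19; the screening nets 20 − 15 = 5. high-risk stays.
No type deviates, so pooling is sustained.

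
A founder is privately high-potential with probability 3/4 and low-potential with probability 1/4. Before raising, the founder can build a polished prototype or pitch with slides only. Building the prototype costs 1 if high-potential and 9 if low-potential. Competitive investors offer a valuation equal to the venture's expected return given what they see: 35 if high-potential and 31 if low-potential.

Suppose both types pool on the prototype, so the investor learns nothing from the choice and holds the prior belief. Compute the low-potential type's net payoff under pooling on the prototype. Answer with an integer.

25

Pooled valuation = 3/4·35 + 1/4·31 = 34.
low-potential pays cost 9 for the prototype, so net payoff = 34 − 9 = 25.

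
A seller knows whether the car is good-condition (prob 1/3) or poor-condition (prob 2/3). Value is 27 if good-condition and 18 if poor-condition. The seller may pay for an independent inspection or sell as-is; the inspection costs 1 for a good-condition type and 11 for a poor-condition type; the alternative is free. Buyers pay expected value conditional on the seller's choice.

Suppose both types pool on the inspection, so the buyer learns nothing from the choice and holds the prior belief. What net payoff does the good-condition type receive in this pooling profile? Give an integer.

Pooled price = 1/3·27 + 2/3·18 = 21.
good-condition pays cost 1 for the inspection, so net payoff = 21 − 1 = 20.

20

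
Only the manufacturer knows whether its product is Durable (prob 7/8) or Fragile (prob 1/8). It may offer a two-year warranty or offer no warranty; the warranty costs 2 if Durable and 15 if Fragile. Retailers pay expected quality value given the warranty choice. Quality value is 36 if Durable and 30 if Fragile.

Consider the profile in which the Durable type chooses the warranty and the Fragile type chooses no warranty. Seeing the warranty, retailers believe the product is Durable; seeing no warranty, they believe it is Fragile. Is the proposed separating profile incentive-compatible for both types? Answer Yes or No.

Under these beliefs, the warranty earns price 36 and no warranty earns price 30.
Durable: the warranty nets 36 − 2 = 34; no warranty nets 30. Durable prefers the warranty.
Fragile: the warranty nets 36 − 15 = 21; no warranty nets 30. Fragile prefers no warranty.
Neither type deviates, so the separating profile is an equilibrium.

Yes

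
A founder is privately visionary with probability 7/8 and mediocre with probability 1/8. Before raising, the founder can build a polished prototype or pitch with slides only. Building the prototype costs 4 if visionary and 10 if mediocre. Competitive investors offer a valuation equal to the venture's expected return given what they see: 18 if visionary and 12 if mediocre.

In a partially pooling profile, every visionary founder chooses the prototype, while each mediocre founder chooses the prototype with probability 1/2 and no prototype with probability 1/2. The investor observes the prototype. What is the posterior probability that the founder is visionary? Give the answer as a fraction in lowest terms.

14/15

P(the prototype) = (7/8)·1 + (1/8)·(1/2) = 15/16.
By Bayes' rule, P(visionary | the prototype) = (7/8) / (15/16) = 14/15.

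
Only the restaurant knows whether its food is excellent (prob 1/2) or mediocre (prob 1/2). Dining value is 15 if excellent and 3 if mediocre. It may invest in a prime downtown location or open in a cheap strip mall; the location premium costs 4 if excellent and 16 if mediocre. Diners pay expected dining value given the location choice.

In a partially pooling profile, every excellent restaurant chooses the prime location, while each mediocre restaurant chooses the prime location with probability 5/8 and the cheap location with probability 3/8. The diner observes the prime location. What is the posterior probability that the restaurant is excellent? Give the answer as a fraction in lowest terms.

P(the prime location) = (1/2)·1 + (1/2)·(5/8) = 13/16.
By Bayes' rule, P(excellent | the prime location) = (1/2) / (13/16) = 8/13.

8/13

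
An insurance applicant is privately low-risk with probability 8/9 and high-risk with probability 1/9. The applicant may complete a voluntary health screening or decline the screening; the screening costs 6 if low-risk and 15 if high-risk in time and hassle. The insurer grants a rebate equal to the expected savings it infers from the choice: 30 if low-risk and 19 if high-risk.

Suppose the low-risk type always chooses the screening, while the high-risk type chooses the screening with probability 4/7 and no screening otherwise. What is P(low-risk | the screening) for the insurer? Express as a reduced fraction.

P(the screening) = (8/9)·1 + (1/9)·(4/7) = 20/21.
By Bayes' rule, P(low-risk | the screening) = (8/9) / (20/21) = 14/15.

14/15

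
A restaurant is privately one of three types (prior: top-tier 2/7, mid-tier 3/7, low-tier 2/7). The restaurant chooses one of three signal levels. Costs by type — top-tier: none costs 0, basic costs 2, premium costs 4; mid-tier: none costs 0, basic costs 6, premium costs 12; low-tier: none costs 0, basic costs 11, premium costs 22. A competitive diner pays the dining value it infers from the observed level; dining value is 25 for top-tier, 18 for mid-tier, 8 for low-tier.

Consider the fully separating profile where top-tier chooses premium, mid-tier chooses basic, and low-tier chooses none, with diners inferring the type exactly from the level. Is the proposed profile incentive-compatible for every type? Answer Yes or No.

No

Separating price premiums: premium → 25, basic → 18, none → 8.
top-tier (assigned premium): none: 8 − 0 = 8; basic: 18 − 2 = 16; premium: 25 − 4 = 21. top-tier stays.
mid-tier (assigned basic): none: 8 − 0 = 8; basic: 18 − 6 = 12; premium: 25 − 12 = 13. mid-tier prefers premium.
low-tier (assigned none): none: 8 − 0 = 8; basic: 18 − 11 = 7; premium: 25 − 22 = 3. low-tier stays.
At least one type deviates; the separating profile fails.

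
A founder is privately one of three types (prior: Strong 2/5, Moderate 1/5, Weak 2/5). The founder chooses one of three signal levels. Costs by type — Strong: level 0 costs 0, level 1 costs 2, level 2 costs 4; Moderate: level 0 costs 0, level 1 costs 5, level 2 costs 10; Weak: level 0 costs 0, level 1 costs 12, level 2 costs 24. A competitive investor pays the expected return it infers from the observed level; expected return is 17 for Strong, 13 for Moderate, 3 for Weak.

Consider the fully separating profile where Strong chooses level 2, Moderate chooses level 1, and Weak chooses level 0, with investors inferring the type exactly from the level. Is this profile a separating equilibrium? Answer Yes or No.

Yes

Separating valuations: level 2 → 17, level 1 → 13, level 0 → 3.
Strong (assigned level 2): level 0: 3 − 0 = 3; level 1: 13 − 2 = 11; level 2: 17 − 4 = 13. Strong stays.
Moderate (assigned level 1): level 0: 3 − 0 = 3; level 1: 13 − 5 = 8; level 2: 17 − 10 = 7. Moderate stays.
Weak (assigned level 0): level 0: 3 − 0 = 3; level 1: 13 − 12 = 1; level 2: 17 − 24 = -7. Weak stays.
Every type prefers its assigned level; separation holds.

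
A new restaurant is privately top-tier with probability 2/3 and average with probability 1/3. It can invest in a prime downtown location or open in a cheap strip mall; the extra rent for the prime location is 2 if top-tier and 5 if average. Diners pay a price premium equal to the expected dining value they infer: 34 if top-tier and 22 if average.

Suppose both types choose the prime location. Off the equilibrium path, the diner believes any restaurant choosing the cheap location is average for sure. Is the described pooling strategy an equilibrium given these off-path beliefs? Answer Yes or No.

On path, the diner holds the prior and pays 2/3·34 + 1/3·22 = 30. Off path (the cheap location), believing average, it pays 22.
top-tier: the prime location nets 30 − 2 = 28; the cheap location nets 22. top-tier stays.
average: the prime location nets 30 − 5 = 25; the cheap location nets 22. average stays.
No type deviates, so pooling is sustained.

Yes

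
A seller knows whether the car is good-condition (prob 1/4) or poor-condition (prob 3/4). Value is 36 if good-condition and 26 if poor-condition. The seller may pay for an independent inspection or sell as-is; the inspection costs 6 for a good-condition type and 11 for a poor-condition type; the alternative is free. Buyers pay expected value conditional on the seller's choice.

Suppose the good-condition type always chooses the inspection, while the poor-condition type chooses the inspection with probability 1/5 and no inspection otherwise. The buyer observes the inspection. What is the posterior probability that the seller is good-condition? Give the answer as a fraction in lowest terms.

P(the inspection) = (1/4)·1 + (3/4)·(1/5) = 2/5.
By Bayes' rule, P(good-condition | the inspection) = (1/4) / (2/5) = 5/8.

5/8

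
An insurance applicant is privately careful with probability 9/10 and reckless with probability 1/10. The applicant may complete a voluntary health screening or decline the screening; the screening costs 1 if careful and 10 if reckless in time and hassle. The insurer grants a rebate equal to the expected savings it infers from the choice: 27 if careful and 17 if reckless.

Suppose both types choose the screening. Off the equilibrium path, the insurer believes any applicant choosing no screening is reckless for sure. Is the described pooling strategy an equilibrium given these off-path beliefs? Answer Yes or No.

On path, the insurer holds the prior and pays 9/10·27 + 1/10·17 = 26. Off path (no screening), believing reckless, it pays 17.
careful: the screening nets 26 − 1 = 25; no screening nets 17. careful stays.
reckless: the screening nets 26 − 10 = 16; no screening nets 17. reckless would deviate.
A type deviates, so pooling fails.

No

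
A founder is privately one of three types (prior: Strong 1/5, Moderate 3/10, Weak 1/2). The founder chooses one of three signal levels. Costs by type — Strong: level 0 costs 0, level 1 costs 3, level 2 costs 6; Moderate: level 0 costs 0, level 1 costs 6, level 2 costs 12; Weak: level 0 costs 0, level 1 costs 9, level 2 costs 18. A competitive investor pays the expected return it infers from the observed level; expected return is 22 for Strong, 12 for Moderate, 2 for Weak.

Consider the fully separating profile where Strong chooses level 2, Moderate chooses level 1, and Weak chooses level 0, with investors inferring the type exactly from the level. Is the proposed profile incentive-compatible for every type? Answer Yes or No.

No

Separating valuations: level 2 → 22, level 1 → 12, level 0 → 2.
Strong (assigned level 2): level 0: 2 − 0 = 2; level 1: 12 − 3 = 9; level 2: 22 − 6 = 16. Strong stays.
Moderate (assigned level 1): level 0: 2 − 0 = 2; level 1: 12 − 6 = 6; level 2: 22 − 12 = 10. Moderate prefers level 2.
Weak (assigned level 0): level 0: 2 − 0 = 2; level 1: 12 − 9 = 3; level 2: 22 − 18 = 4. Weak prefers level 2.
At least one type deviates; the separating profile fails.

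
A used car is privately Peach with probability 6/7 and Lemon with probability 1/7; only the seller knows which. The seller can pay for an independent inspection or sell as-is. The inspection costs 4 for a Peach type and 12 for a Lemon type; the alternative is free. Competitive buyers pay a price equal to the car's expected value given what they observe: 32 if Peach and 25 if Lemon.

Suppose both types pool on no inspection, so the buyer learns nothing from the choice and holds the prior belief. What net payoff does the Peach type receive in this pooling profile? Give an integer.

Pooled price = 6/7·32 + 1/7·25 = 31.
Peach pays no cost for no inspection, so net payoff = 31.

31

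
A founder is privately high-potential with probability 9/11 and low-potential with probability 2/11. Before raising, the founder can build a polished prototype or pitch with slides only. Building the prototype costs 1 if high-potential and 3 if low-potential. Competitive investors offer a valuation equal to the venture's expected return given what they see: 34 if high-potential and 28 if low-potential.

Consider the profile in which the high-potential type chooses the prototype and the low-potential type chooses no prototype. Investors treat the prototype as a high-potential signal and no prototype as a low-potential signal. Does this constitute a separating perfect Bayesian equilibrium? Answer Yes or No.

No

Under these beliefs, the prototype earns valuation 34 and no prototype earns valuation 28.
high-potential: the prototype nets 34 − 1 = 33; no prototype nets 28. high-potential prefers the prototype.
low-potential: the prototype nets 34 − 3 = 31; no prototype nets 28. low-potential would deviate to the prototype.
low-potential has a profitable deviation, so the profile is not an equilibrium.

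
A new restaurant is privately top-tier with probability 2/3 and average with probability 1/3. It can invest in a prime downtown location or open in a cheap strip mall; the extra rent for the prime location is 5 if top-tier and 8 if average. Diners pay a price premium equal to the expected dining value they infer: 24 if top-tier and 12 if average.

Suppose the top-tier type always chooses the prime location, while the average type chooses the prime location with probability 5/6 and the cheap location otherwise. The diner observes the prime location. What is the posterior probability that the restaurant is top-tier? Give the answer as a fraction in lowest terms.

P(the prime location) = (2/3)·1 + (1/3)·(5/6) = 17/18.
By Bayes' rule, P(top-tier | the prime location) = (2/3) / (17/18) = 12/17.

12/17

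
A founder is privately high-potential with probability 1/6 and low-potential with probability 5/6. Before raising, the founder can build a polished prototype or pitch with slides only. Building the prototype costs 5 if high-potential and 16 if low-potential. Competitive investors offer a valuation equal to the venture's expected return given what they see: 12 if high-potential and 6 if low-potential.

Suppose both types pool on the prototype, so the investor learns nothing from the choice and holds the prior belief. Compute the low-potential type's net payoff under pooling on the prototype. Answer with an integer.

-9

Pooled valuation = 1/6·12 + 5/6·6 = 7.
low-potential pays cost 16 for the prototype, so net payoff = 7 − 16 = -9.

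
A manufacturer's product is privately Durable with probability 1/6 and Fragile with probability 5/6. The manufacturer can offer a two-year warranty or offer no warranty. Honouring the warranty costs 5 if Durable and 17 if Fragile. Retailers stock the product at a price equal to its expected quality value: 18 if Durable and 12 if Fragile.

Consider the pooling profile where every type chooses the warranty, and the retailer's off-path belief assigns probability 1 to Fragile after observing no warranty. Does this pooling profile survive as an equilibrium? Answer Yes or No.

No

On path, the retailer holds the prior and pays 1/6·18 + 5/6·12 = 13. Off path (no warranty), believing Fragile, it pays 12.
Durable: the warranty nets 13 − 5 = 8; no warranty nets 12. Durable would deviate.
Fragile: the warranty nets 13 − 17 = -4; no warranty nets 12. Fragile would deviate.
A type deviates, so pooling fails.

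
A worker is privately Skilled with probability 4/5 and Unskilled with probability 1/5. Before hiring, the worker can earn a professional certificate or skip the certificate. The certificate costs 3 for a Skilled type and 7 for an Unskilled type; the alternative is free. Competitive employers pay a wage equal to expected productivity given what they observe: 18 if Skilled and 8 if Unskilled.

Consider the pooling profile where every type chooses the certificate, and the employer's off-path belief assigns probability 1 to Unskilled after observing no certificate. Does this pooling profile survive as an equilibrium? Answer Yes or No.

On path, the employer holds the prior and pays 4/5·18 + 1/5·8 = 16. Off path (no certificate), believing Unskilled, it pays 8.
Skilled: the certificate nets 16 − 3 = 13; no certificate nets 8. Skilled stays.
Unskilled: the certificate nets 16 − 7 = 9; no certificate nets 8. Unskilled stays.
No type deviates, so pooling is sustained.

Yes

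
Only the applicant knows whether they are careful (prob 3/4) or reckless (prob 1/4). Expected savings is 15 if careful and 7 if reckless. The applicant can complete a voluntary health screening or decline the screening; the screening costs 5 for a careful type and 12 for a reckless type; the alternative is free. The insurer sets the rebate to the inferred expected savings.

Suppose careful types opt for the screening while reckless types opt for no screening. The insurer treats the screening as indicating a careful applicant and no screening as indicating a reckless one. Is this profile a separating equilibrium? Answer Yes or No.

Under these beliefs, the screening earns rebate 15 and no screening earns rebate 7.
careful: the screening nets 15 − 5 = 10; no screening nets 7. careful prefers the screening.
reckless: the screening nets 15 − 12 = 3; no screening nets 7. reckless prefers no screening.
Neither type deviates, so the separating profile is an equilibrium.

Yes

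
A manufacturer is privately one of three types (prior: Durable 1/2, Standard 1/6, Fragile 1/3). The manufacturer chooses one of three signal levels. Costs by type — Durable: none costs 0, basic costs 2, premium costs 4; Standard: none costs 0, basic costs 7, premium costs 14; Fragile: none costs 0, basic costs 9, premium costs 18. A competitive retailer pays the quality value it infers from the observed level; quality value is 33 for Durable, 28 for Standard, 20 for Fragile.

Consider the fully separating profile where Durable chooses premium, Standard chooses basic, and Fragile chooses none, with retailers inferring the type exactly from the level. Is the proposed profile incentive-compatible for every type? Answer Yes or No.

Separating prices: premium → 33, basic → 28, none → 20.
Durable (assigned premium): none: 20 − 0 = 20; basic: 28 − 2 = 26; premium: 33 − 4 = 29. Durable stays.
Standard (assigned basic): none: 20 − 0 = 20; basic: 28 − 7 = 21; premium: 33 − 14 = 19. Standard stays.
Fragile (assigned none): none: 20 − 0 = 20; basic: 28 − 9 = 19; premium: 33 − 18 = 15. Fragile stays.
Every type prefers its assigned level; separation holds.

Yes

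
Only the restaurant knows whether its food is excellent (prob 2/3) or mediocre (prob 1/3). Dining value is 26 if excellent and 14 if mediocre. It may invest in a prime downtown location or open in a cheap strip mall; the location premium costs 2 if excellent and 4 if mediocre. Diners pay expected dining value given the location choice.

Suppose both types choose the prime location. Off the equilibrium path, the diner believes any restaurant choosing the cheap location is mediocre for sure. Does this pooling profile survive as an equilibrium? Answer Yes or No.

On path, the diner holds the prior and pays 2/3·26 + 1/3·14 = 22. Off path (the cheap location), believing mediocre, it pays 14.
excellent: the prime location nets 22 − 2 = 20; the cheap location nets 14. excellent stays.
mediocre: the prime location nets 22 − 4 = 18; the cheap location nets 14. mediocre stays.
No type deviates, so pooling is sustained.

Yes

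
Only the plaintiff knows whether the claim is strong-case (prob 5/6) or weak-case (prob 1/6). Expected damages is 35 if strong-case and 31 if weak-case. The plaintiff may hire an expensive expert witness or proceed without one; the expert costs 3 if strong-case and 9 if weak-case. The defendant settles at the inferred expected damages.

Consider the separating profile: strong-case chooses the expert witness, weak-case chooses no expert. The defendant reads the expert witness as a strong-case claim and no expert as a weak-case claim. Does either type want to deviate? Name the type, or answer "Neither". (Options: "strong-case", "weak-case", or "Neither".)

The expert witness pays 35; no expert pays 31.
strong-case: assigned the expert witness, nets 35 − 3 = 32; deviating to no expert nets 31.
weak-case: assigned no expert, nets 31; deviating to the expert witness nets 35 − 9 = 26.
Both types strictly prefer their assigned action; no profitable deviation.

Neither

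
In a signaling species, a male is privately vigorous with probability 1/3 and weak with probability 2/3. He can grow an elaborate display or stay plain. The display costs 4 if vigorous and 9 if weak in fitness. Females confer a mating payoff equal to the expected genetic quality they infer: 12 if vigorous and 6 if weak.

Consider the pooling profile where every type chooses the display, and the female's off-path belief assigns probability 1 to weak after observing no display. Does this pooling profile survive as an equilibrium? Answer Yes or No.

No

On path, the female holds the prior and pays 1/3·12 + 2/3·6 = 8. Off path (no display), believing weak, it pays 6.
vigorous: the display nets 8 − 4 = 4; no display nets 6. vigorous would deviate.
weak: the display nets 8 − 9 = -1; no display nets 6. weak would deviate.
A type deviates, so pooling fails.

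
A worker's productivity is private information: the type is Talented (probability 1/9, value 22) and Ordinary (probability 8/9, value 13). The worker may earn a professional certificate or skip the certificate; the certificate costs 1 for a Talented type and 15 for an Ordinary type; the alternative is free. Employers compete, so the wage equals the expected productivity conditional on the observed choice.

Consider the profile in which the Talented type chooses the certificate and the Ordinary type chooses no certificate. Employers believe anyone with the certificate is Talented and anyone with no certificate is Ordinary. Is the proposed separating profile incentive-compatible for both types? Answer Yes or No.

Yes

Under these beliefs, the certificate earns wage 22 and no certificate earns wage 13.
Talented: the certificate nets 22 − 1 = 21; no certificate nets 13. Talented prefers the certificate.
Ordinary: the certificate nets 22 − 15 = 7; no certificate nets 13. Ordinary prefers no certificate.
Neither type deviates, so the separating profile is an equilibrium.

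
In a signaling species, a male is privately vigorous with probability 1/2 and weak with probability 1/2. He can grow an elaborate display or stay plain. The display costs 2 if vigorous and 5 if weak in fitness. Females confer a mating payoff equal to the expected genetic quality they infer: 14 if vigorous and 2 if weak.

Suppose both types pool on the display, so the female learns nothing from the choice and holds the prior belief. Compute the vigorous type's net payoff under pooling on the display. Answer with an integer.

Pooled mating payoff = 1/2·14 + 1/2·2 = 8.
vigorous pays cost 2 for the display, so net payoff = 8 − 2 = 6.

6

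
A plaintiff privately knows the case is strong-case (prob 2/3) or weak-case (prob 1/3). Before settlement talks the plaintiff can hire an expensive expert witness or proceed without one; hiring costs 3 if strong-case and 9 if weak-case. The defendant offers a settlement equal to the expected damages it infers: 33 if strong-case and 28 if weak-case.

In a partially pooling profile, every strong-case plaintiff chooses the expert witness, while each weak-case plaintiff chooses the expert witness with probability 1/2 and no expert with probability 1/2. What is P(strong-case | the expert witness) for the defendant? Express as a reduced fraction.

4/5

P(the expert witness) = (2/3)·1 + (1/3)·(1/2) = 5/6.
By Bayes' rule, P(strong-case | the expert witness) = (2/3) / (5/6) = 4/5.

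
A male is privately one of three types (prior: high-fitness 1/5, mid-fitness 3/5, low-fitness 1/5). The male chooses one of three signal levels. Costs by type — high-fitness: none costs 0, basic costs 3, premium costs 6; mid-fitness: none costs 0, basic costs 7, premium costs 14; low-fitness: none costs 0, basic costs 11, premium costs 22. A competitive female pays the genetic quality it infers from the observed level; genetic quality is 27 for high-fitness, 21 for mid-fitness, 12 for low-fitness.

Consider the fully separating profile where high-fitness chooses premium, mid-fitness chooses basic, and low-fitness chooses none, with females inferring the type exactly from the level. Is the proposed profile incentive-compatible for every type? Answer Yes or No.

Yes

Separating mating payoffs: premium → 27, basic → 21, none → 12.
high-fitness (assigned premium): none: 12 − 0 = 12; basic: 21 − 3 = 18; premium: 27 − 6 = 21. high-fitness stays.
mid-fitness (assigned basic): none: 12 − 0 = 12; basic: 21 − 7 = 14; premium: 27 − 14 = 13. mid-fitness stays.
low-fitness (assigned none): none: 12 − 0 = 12; basic: 21 − 11 = 10; premium: 27 − 22 = 5. low-fitness stays.
Every type prefers its assigned level; separation holds.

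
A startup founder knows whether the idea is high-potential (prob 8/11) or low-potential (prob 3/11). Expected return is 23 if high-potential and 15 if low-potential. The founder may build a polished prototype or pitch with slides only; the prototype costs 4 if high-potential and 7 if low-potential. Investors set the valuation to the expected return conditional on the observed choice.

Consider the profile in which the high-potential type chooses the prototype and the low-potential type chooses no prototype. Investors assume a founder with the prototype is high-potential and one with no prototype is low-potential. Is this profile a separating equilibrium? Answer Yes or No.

No

Under these beliefs, the prototype earns valuation 23 and no prototype earns valuation 15.
high-potential: the prototype nets 23 − 4 = 19; no prototype nets 15. high-potential prefers the prototype.
low-potential: the prototype nets 23 − 7 = 16; no prototype nets 15. low-potential would deviate to the prototype.
low-potential has a profitable deviation, so the profile is not an equilibrium.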